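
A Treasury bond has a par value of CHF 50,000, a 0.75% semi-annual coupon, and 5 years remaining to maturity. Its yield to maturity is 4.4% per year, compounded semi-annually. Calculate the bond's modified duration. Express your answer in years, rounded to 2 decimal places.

4.80 years

Periodic yield y = 0.022. First find Macaulay duration:
  t   CF        PV=CF/(1+0.022)^t    t·PV
  1       187.50       183.4638       183.4638
  2       187.50       179.5145       359.0290
  3       187.50       175.6502       526.9505
  4       187.50       171.8691       687.4762
  5       187.50       168.1693       840.8466
  6       187.50       164.5492       987.2955
  7       187.50       161.0071     1,127.0496
  8       187.50       157.5412     1,260.3295
  9       187.50       154.1499     1,387.3490
  10   50,187.50    40,372.5894   403,725.8938
  Σ                 41,888.5036   411,085.6835
P = 41,888.5036; Macaulay duration = 411,085.6835 / 41,888.5036 = 9.81381 half-year periods = 4.90690 years.
Modified duration = D_Mac / (1 + y) = 4.90690 / 1.022 = 4.80128 years.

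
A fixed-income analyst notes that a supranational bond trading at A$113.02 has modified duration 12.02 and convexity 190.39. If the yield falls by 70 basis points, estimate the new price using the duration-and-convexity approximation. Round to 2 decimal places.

Duration effect: -D_mod·Δy = -12.02 × (-0.007) = +0.084140
Convexity effect: ½·C·(Δy)² = 0.5 × 190.39 × (-0.007)² = +0.004664555
ΔP/P ≈ +0.084140 + 0.004664555 = +0.088804555
New price ≈ 113.02 × (1 + 0.088804555) = 123.0566908061.

A$123.06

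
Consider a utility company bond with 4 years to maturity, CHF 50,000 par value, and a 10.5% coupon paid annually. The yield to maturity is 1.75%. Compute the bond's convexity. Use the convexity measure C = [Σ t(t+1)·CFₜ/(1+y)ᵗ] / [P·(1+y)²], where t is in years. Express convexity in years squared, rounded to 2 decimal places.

With y = 0.0175:
  t   CF        PV=CF/(1+0.0175)^t    t·PV        t(t+1)·PV
  1     5,250.00     5,159.7052     5,159.7052      10,319.4103
  2     5,250.00     5,070.9633    10,141.9266      30,425.7798
  3     5,250.00     4,983.7477    14,951.2432      59,804.9726
  4    55,250.00    51,545.9574   206,183.8297   1,030,919.1486
  Σ                 66,760.3736   236,436.7046   1,131,469.3114
P = 66,760.3736.
Convexity = Σ t(t+1)·PV / [P·(1+y)²] = 1,131,469.3114 / (66,760.3736 × 1.035306) = 16.37025.

16.37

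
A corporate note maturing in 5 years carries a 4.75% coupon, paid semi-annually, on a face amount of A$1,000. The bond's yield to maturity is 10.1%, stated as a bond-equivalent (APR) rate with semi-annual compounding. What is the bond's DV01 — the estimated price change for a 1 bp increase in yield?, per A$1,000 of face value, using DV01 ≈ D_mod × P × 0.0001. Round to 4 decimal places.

Periodic yield y = 0.0505.
  t   CF        PV=CF/(1+0.0505)^t    t·PV
  1        23.75        22.6083        22.6083
  2        23.75        21.5214        43.0429
  3        23.75        20.4869        61.4606
  4        23.75        19.5020        78.0080
  5        23.75        18.5645        92.8225
  6        23.75        17.6721       106.0324
  7        23.75        16.8225       117.7577
  8        23.75        16.0138       128.1106
  9        23.75        15.2440       137.1961
  10    1,023.75       625.5087     6,255.0869
  Σ                    793.9442     7,042.1260
P = 793.9442; D_Mac = 8.86980 half-year periods = 4.43490 yrs; D_mod = 4.22170 yrs.
DV01 ≈ 4.22170 × 793.9442 × 0.0001 = 0.335180.

A$0.3352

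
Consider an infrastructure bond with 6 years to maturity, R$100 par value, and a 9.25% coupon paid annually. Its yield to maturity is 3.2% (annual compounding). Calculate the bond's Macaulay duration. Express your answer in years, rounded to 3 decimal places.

Periodic yield y = 0.032. Discount each cash flow and weight by its year:
  t   CF        PV=CF/(1+0.032)^t    t·PV
  1         9.25         8.9632         8.9632
  2         9.25         8.6853        17.3705
  3         9.25         8.4159        25.2478
  4         9.25         8.1550        32.6199
  5         9.25         7.9021        39.5106
  6       109.25        90.4364       542.6184
  Σ                    132.5579       666.3304
Price P = Σ PV = 132.5579.
Macaulay duration = Σ(t·PV) / P = 666.3304 / 132.5579 = 5.02671 years.

5.027 years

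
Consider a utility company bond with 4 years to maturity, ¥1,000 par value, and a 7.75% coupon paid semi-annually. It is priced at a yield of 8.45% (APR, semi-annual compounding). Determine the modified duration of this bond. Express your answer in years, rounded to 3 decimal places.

Periodic yield y = 0.04225. First find Macaulay duration:
  t   CF        PV=CF/(1+0.04225)^t    t·PV
  1        38.75        37.1792        37.1792
  2        38.75        35.6720        71.3441
  3        38.75        34.2260       102.6780
  4        38.75        32.8386       131.3542
  5        38.75        31.5074       157.5369
  6        38.75        30.2301       181.3809
  7        38.75        29.0047       203.0329
  8     1,038.75       745.9948     5,967.9585
  Σ                    976.6528     6,852.4646
P = 976.6528; Macaulay duration = 6,852.4646 / 976.6528 = 7.01628 half-year periods = 3.50814 years.
Modified duration = D_Mac / (1 + y) = 3.50814 / 1.04225 = 3.36593 years.

3.366 years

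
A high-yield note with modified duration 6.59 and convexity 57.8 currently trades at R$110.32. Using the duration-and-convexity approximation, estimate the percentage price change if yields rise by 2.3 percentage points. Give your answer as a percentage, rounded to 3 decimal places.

-13.628%

Duration effect: -D_mod·Δy = -6.59 × (+0.023) = -0.151570
Convexity effect: ½·C·(Δy)² = 0.5 × 57.8 × (0.023)² = +0.0152881
ΔP/P ≈ -0.151570 + 0.0152881 = -0.1362819
= -13.62819%.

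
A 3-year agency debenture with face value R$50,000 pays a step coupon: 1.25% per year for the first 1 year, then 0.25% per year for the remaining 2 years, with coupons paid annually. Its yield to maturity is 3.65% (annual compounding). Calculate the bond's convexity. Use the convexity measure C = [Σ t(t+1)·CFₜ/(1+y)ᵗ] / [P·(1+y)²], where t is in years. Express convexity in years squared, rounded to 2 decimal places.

With y = 0.0365:
  t   CF        PV=CF/(1+0.0365)^t    t·PV        t(t+1)·PV
  1       625.00       602.9908       602.9908       1,205.9817
  2       125.00       116.3513       232.7027         698.1081
  3    50,125.00    45,013.8818   135,041.6454     540,166.5818
  Σ                 45,733.2240   135,877.3390     542,070.6715
P = 45,733.2240.
Convexity = Σ t(t+1)·PV / [P·(1+y)²] = 542,070.6715 / (45,733.2240 × 1.074332) = 11.03279.

11.03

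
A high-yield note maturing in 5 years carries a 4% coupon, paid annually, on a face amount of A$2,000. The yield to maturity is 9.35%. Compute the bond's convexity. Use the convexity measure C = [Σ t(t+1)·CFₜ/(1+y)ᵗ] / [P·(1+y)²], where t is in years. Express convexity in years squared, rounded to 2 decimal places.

22.29

With y = 0.0935:
  t   CF        PV=CF/(1+0.0935)^t    t·PV        t(t+1)·PV
  1        80.00        73.1596        73.1596         146.3192
  2        80.00        66.9041       133.8081         401.4243
  3        80.00        61.1834       183.5502         734.2008
  4        80.00        55.9519       223.8076       1,119.0380
  5     2,080.00     1,330.3607     6,651.8034      39,910.8202
  Σ                  1,587.5596     7,266.1289      42,311.8025
P = 1,587.5596.
Convexity = Σ t(t+1)·PV / [P·(1+y)²] = 42,311.8025 / (1,587.5596 × 1.195742) = 22.28917.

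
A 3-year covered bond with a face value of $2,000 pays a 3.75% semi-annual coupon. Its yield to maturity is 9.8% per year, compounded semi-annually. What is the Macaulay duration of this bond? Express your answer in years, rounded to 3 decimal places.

2.851 years

Periodic yield y = 0.049. Discount each cash flow and weight by its period:
  t   CF        PV=CF/(1+0.049)^t    t·PV
  1        37.50        35.7483        35.7483
  2        37.50        34.0785        68.1570
  3        37.50        32.4866        97.4599
  4        37.50        30.9692       123.8766
  5        37.50        29.5225       147.6127
  6     2,037.50     1,529.1310     9,174.7859
  Σ                  1,691.9361     9,647.6405
Price P = Σ PV = 1,691.9361.
Macaulay duration = Σ(t·PV) / P = 9,647.6405 / 1,691.9361 = 5.70213 half-year periods.
In years: 5.70213 / 2 = 2.85107 years.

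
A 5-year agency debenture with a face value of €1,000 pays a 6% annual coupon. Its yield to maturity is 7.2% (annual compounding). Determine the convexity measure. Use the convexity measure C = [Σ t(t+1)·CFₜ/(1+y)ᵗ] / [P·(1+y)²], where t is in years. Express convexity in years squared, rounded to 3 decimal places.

With y = 0.072:
  t   CF        PV=CF/(1+0.072)^t    t·PV        t(t+1)·PV
  1        60.00        55.9701        55.9701         111.9403
  2        60.00        52.2110       104.4219         313.2658
  3        60.00        48.7043       146.1128         584.4510
  4        60.00        45.4331       181.7323         908.6615
  5     1,060.00       748.7416     3,743.7078      22,462.2467
  Σ                    951.0600     4,231.9449      24,380.5653
P = 951.0600.
Convexity = Σ t(t+1)·PV / [P·(1+y)²] = 24,380.5653 / (951.0600 × 1.149184) = 22.30726.

22.307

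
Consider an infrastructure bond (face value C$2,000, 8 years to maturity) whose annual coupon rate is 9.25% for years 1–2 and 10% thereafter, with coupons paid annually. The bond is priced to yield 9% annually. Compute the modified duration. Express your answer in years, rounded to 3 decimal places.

Periodic yield y = 0.09. First find Macaulay duration:
  t   CF        PV=CF/(1+0.09)^t    t·PV
  1       185.00       169.7248       169.7248
  2       185.00       155.7108       311.4216
  3       200.00       154.4367       463.3101
  4       200.00       141.6850       566.7402
  5       200.00       129.9863       649.9314
  6       200.00       119.2535       715.5208
  7       200.00       109.4068       765.8479
  8     2,200.00     1,104.1058     8,832.8465
  Σ                  2,084.3097    12,475.3433
P = 2,084.3097; Macaulay duration = 12,475.3433 / 2,084.3097 = 5.98536 years.
Modified duration = D_Mac / (1 + y) = 5.98536 / 1.09 = 5.49116 years.

5.491 years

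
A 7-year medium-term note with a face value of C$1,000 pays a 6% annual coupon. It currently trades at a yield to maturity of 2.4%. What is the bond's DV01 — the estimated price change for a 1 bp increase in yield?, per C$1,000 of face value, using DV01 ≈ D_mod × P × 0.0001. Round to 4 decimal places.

C$0.7249

Periodic yield y = 0.024.
  t   CF        PV=CF/(1+0.024)^t    t·PV
  1        60.00        58.5938        58.5938
  2        60.00        57.2205       114.4409
  3        60.00        55.8794       167.6381
  4        60.00        54.5697       218.2787
  5        60.00        53.2907       266.4535
  6        60.00        52.0417       312.2502
  7     1,060.00       897.8549     6,284.9845
  Σ                  1,229.4506     7,422.6397
P = 1,229.4506; D_Mac = 6.03736 yrs; D_mod = 5.89586 yrs.
DV01 ≈ 5.89586 × 1,229.4506 × 0.0001 = 0.724867.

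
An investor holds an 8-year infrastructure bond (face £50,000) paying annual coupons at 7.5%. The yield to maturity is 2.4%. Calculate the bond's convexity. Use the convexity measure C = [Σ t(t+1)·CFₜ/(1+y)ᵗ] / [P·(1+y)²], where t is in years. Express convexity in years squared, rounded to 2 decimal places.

With y = 0.024:
  t   CF        PV=CF/(1+0.024)^t    t·PV        t(t+1)·PV
  1     3,750.00     3,662.1094     3,662.1094       7,324.2188
  2     3,750.00     3,576.2787     7,152.5574      21,457.6721
  3     3,750.00     3,492.4597    10,477.3790      41,909.5159
  4     3,750.00     3,410.6051    13,642.4205      68,212.1026
  5     3,750.00     3,330.6691    16,653.3454      99,920.0722
  6     3,750.00     3,252.6065    19,515.6391     136,609.4737
  7     3,750.00     3,176.3736    22,234.6149     177,876.9189
  8    53,750.00    44,460.9579   355,687.6634   3,201,188.9706
  Σ                 68,362.0599   449,025.7290   3,754,498.9448
P = 68,362.0599.
Convexity = Σ t(t+1)·PV / [P·(1+y)²] = 3,754,498.9448 / (68,362.0599 × 1.048576) = 52.37656.

52.38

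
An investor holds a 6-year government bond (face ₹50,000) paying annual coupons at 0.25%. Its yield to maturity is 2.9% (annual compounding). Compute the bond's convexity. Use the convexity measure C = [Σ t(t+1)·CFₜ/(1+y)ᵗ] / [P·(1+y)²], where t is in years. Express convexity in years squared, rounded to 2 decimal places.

With y = 0.029:
  t   CF        PV=CF/(1+0.029)^t    t·PV        t(t+1)·PV
  1       125.00       121.4772       121.4772         242.9543
  2       125.00       118.0536       236.1072         708.3216
  3       125.00       114.7265       344.1796       1,376.7185
  4       125.00       111.4932       445.9729       2,229.8647
  5       125.00       108.3511       541.7553       3,250.5316
  6    50,125.00    42,224.2687   253,345.6125   1,773,419.2873
  Σ                 42,798.3703   255,035.1047   1,781,227.6781
P = 42,798.3703.
Convexity = Σ t(t+1)·PV / [P·(1+y)²] = 1,781,227.6781 / (42,798.3703 × 1.058841) = 39.30624.

39.31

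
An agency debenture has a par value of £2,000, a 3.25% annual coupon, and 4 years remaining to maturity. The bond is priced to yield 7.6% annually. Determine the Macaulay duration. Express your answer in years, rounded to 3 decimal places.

Periodic yield y = 0.076. Discount each cash flow and weight by its year:
  t   CF        PV=CF/(1+0.076)^t    t·PV
  1        65.00        60.4089        60.4089
  2        65.00        56.1421       112.2842
  3        65.00        52.1767       156.5301
  4     2,065.00     1,540.5329     6,162.1315
  Σ                  1,709.2606     6,491.3547
Price P = Σ PV = 1,709.2606.
Macaulay duration = Σ(t·PV) / P = 6,491.3547 / 1,709.2606 = 3.79776 years.

3.798 years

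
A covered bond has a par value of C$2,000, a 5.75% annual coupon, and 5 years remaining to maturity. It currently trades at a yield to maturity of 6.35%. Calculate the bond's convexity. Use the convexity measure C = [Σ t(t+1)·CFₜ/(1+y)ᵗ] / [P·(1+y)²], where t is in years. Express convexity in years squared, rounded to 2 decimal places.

22.86

With y = 0.0635:
  t   CF        PV=CF/(1+0.0635)^t    t·PV        t(t+1)·PV
  1       115.00       108.1335       108.1335         216.2670
  2       115.00       101.6770       203.3541         610.0622
  3       115.00        95.6060       286.8181       1,147.2726
  4       115.00        89.8976       359.5902       1,797.9510
  5     2,115.00     1,554.6152     7,773.0758      46,638.4550
  Σ                  1,949.9293     8,730.9718      50,410.0078
P = 1,949.9293.
Convexity = Σ t(t+1)·PV / [P·(1+y)²] = 50,410.0078 / (1,949.9293 × 1.131032) = 22.85719.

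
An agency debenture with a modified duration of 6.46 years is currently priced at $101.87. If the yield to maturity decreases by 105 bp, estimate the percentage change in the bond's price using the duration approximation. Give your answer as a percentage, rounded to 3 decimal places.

+6.783%

Duration approximation: ΔP/P ≈ -D_mod · Δy = -6.46 × (-0.0105) = +0.067830.
As a percentage: +6.7830%.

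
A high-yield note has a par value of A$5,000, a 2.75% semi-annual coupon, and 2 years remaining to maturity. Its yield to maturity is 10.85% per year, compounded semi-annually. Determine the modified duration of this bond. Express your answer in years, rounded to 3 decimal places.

Periodic yield y = 0.05425. First find Macaulay duration:
  t   CF        PV=CF/(1+0.05425)^t    t·PV
  1        68.75        65.2122        65.2122
  2        68.75        61.8565       123.7130
  3        68.75        58.6735       176.0205
  4     5,068.75     4,103.2354    16,412.9416
  Σ                  4,288.9776    16,777.8873
P = 4,288.9776; Macaulay duration = 16,777.8873 / 4,288.9776 = 3.91186 half-year periods = 1.95593 years.
Modified duration = D_Mac / (1 + y) = 1.95593 / 1.05425 = 1.85528 years.

1.855 years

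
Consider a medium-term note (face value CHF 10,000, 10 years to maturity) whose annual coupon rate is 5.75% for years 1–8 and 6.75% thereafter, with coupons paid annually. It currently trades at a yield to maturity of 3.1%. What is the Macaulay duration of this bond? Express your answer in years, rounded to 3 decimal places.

8.124 years

Periodic yield y = 0.031. Discount each cash flow and weight by its year:
  t   CF        PV=CF/(1+0.031)^t    t·PV
  1       575.00       557.7110       557.7110
  2       575.00       540.9418     1,081.8835
  3       575.00       524.6768     1,574.0304
  4       575.00       508.9009     2,035.6034
  5       575.00       493.5993     2,467.9964
  6       575.00       478.7578     2,872.5467
  7       575.00       464.3626     3,250.5379
  8       575.00       450.4001     3,603.2012
  9       675.00       512.8328     4,615.4951
  10   10,675.00     7,866.4943    78,664.9427
  Σ                 12,398.6772   100,723.9483
Price P = Σ PV = 12,398.6772.
Macaulay duration = Σ(t·PV) / P = 100,723.9483 / 12,398.6772 = 8.12377 years.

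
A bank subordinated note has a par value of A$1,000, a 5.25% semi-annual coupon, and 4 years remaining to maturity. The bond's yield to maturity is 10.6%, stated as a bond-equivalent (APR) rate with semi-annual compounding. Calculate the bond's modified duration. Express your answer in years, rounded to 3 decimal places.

3.437 years

Periodic yield y = 0.053. First find Macaulay duration:
  t   CF        PV=CF/(1+0.053)^t    t·PV
  1        26.25        24.9288        24.9288
  2        26.25        23.6741        47.3481
  3        26.25        22.4825        67.4474
  4        26.25        21.3509        85.4035
  5        26.25        20.2762       101.3812
  6        26.25        19.2557       115.5341
  7        26.25        18.2865       128.0055
  8     1,026.25       678.9319     5,431.4550
  Σ                    829.1865     6,001.5037
P = 829.1865; Macaulay duration = 6,001.5037 / 829.1865 = 7.23782 half-year periods = 3.61891 years.
Modified duration = D_Mac / (1 + y) = 3.61891 / 1.053 = 3.43676 years.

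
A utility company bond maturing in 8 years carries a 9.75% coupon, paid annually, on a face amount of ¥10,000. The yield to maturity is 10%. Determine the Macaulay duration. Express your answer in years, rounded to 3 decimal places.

Periodic yield y = 0.1. Discount each cash flow and weight by its year:
  t   CF        PV=CF/(1+0.1)^t    t·PV
  1       975.00       886.3636       886.3636
  2       975.00       805.7851     1,611.5702
  3       975.00       732.5319     2,197.5958
  4       975.00       665.9381     2,663.7525
  5       975.00       605.3983     3,026.9914
  6       975.00       550.3621     3,302.1725
  7       975.00       500.3292     3,502.3042
  8    10,975.00     5,119.9185    40,959.3480
  Σ                  9,866.6268    58,150.0982
Price P = Σ PV = 9,866.6268.
Macaulay duration = Σ(t·PV) / P = 58,150.0982 / 9,866.6268 = 5.89361 years.

5.894 years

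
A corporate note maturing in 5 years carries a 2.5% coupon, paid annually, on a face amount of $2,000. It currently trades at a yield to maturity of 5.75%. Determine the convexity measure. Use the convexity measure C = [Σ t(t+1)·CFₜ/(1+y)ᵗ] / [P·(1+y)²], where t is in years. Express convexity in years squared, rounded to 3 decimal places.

With y = 0.0575:
  t   CF        PV=CF/(1+0.0575)^t    t·PV        t(t+1)·PV
  1        50.00        47.2813        47.2813          94.5626
  2        50.00        44.7105        89.4209         268.2628
  3        50.00        42.2794       126.8382         507.3529
  4        50.00        39.9805       159.9221         799.6105
  5     2,050.00     1,550.0724     7,750.3620      46,502.1717
  Σ                  1,724.3241     8,173.8245      48,171.9606
P = 1,724.3241.
Convexity = Σ t(t+1)·PV / [P·(1+y)²] = 48,171.9606 / (1,724.3241 × 1.118306) = 24.98128.

24.981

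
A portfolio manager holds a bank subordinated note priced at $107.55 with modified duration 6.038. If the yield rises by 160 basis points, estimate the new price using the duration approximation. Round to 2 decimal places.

Duration approximation: ΔP/P ≈ -D_mod · Δy = -6.038 × (+0.016) = -0.096608.
New price ≈ 107.55 × (1 - 0.096608) = 97.1598096.

$97.16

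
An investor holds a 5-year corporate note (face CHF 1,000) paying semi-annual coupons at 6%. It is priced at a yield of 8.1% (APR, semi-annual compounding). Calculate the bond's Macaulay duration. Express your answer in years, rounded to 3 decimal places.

4.360 years

Periodic yield y = 0.0405. Discount each cash flow and weight by its period:
  t   CF        PV=CF/(1+0.0405)^t    t·PV
  1        30.00        28.8323        28.8323
  2        30.00        27.7100        55.4201
  3        30.00        26.6315        79.8944
  4        30.00        25.5949       102.3795
  5        30.00        24.5986       122.9931
  6        30.00        23.6412       141.8469
  7        30.00        22.7210       159.0467
  8        30.00        21.8366       174.6926
  9        30.00        20.9866       188.8796
  10    1,030.00       692.4946     6,924.9458
  Σ                    915.0472     7,978.9310
Price P = Σ PV = 915.0472.
Macaulay duration = Σ(t·PV) / P = 7,978.9310 / 915.0472 = 8.71969 half-year periods.
In years: 8.71969 / 2 = 4.35985 years.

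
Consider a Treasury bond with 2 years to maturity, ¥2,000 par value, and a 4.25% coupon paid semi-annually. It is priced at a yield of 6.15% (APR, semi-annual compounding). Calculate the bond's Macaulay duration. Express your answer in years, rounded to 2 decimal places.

Periodic yield y = 0.03075. Discount each cash flow and weight by its period:
  t   CF        PV=CF/(1+0.03075)^t    t·PV
  1        42.50        41.2321        41.2321
  2        42.50        40.0020        80.0041
  3        42.50        38.8087       116.4260
  4     2,042.50     1,809.4588     7,237.8351
  Σ                  1,929.5016     7,475.4973
Price P = Σ PV = 1,929.5016.
Macaulay duration = Σ(t·PV) / P = 7,475.4973 / 1,929.5016 = 3.87432 half-year periods.
In years: 3.87432 / 2 = 1.93716 years.

1.94 years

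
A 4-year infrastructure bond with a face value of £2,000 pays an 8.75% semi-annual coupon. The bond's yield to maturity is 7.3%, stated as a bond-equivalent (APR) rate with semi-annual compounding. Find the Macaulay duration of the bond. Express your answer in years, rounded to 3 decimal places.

Periodic yield y = 0.0365. Discount each cash flow and weight by its period:
  t   CF        PV=CF/(1+0.0365)^t    t·PV
  1        87.50        84.4187        84.4187
  2        87.50        81.4459       162.8919
  3        87.50        78.5778       235.7335
  4        87.50        75.8108       303.2430
  5        87.50        73.1411       365.7055
  6        87.50        70.5655       423.3928
  7        87.50        68.0805       476.5637
  8     2,087.50     1,567.0110    12,536.0876
  Σ                  2,099.0513    14,588.0368
Price P = Σ PV = 2,099.0513.
Macaulay duration = Σ(t·PV) / P = 14,588.0368 / 2,099.0513 = 6.94982 half-year periods.
In years: 6.94982 / 2 = 3.47491 years.

3.475 years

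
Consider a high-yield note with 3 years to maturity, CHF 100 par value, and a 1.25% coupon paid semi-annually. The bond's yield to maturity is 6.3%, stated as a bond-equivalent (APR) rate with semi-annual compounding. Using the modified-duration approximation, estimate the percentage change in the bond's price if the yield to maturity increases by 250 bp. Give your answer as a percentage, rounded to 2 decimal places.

-7.15%

Periodic yield y = 0.0315. Modified duration first:
  t   CF        PV=CF/(1+0.0315)^t    t·PV
  1        0.625         0.6059         0.6059
  2        0.625         0.5874         1.1748
  3        0.625         0.5695         1.7084
  4        0.625         0.5521         2.2083
  5        0.625         0.5352         2.6761
  6      100.625        83.5392       501.2354
  Σ                     86.3893       509.6090
P = 86.3893; D_Mac = 5.89898 half-year periods = 2.94949 yrs; D_mod = 2.94949/(1+0.0315) = 2.85942 yrs.
ΔP/P ≈ -D_mod · Δy = -2.85942 × (+0.025) = -0.071485 = -7.1485%.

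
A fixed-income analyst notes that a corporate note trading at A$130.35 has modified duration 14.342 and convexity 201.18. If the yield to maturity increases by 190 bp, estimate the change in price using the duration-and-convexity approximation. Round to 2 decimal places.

-A$30.79

Duration effect: -D_mod·Δy = -14.342 × (+0.019) = -0.272498
Convexity effect: ½·C·(Δy)² = 0.5 × 201.18 × (0.019)² = +0.03631299
ΔP/P ≈ -0.272498 + 0.03631299 = -0.23618501
ΔP ≈ 130.35 × (-0.23618501) = -30.7867160535.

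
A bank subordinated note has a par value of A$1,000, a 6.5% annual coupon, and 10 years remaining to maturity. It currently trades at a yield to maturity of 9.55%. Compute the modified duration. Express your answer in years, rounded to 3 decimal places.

Periodic yield y = 0.0955. First find Macaulay duration:
  t   CF        PV=CF/(1+0.0955)^t    t·PV
  1        65.00        59.3336        59.3336
  2        65.00        54.1612       108.3225
  3        65.00        49.4397       148.3192
  4        65.00        45.1298       180.5194
  5        65.00        41.1957       205.9783
  6        65.00        37.6044       225.6266
  7        65.00        34.3263       240.2839
  8        65.00        31.3339       250.6711
  9        65.00        28.6024       257.4213
  10    1,065.00       427.7852     4,277.8523
  Σ                    808.9123     5,954.3283
P = 808.9123; Macaulay duration = 5,954.3283 / 808.9123 = 7.36091 years.
Modified duration = D_Mac / (1 + y) = 7.36091 / 1.0955 = 6.71922 years.

6.719 years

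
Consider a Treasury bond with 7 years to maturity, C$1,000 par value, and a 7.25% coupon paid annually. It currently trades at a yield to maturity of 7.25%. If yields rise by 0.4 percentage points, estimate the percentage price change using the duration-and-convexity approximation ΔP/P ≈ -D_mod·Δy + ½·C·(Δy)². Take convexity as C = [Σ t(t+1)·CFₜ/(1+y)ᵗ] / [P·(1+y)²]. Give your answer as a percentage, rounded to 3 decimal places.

-2.107%

With y = 0.0725:
  t   CF        PV=CF/(1+0.0725)^t    t·PV        t(t+1)·PV
  1        72.50        67.5991        67.5991         135.1981
  2        72.50        63.0294       126.0589         378.1766
  3        72.50        58.7687       176.3061         705.2244
  4        72.50        54.7960       219.1840       1,095.9199
  5        72.50        51.0918       255.4592       1,532.7551
  6        72.50        47.6381       285.8284       2,000.7991
  7     1,072.50       657.0769     4,599.5383      36,796.3060
  Σ                  1,000.0000     5,729.9739      42,644.3792
P = 1,000.0000; D_Mac = 5.72997 yrs; D_mod = 5.34263 yrs; C = 37.07381.
Duration effect: -5.34263 × (+0.004) = -0.021371
Convexity effect: 0.5 × 37.07381 × (0.004)² = +0.0002966
ΔP/P ≈ -0.021371 + 0.0002966 = -0.021074 = -2.1074%.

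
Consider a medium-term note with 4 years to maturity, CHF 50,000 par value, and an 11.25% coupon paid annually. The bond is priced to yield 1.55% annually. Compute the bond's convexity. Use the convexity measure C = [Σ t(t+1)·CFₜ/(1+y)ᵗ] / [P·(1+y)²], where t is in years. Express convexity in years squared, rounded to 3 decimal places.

With y = 0.0155:
  t   CF        PV=CF/(1+0.0155)^t    t·PV        t(t+1)·PV
  1     5,625.00     5,539.1433     5,539.1433      11,078.2866
  2     5,625.00     5,454.5970    10,909.1941      32,727.5822
  3     5,625.00     5,371.3412    16,114.0237      64,456.0948
  4    55,625.00    52,305.8559   209,223.4236   1,046,117.1180
  Σ                 68,670.9374   241,785.7846   1,154,379.0816
P = 68,670.9374.
Convexity = Σ t(t+1)·PV / [P·(1+y)²] = 1,154,379.0816 / (68,670.9374 × 1.031240) = 16.30105.

16.301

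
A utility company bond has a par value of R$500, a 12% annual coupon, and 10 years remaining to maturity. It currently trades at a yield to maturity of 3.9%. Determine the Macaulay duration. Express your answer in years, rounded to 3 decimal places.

Periodic yield y = 0.039. Discount each cash flow and weight by its year:
  t   CF        PV=CF/(1+0.039)^t    t·PV
  1        60.00        57.7478        57.7478
  2        60.00        55.5802       111.1604
  3        60.00        53.4939       160.4818
  4        60.00        51.4860       205.9440
  5        60.00        49.5534       247.7670
  6        60.00        47.6934       286.1602
  7        60.00        45.9031       321.3220
  8        60.00        44.1801       353.4409
  9        60.00        42.5218       382.6959
  10      560.00       381.9729     3,819.7290
  Σ                    830.1327     5,946.4491
Price P = Σ PV = 830.1327.
Macaulay duration = Σ(t·PV) / P = 5,946.4491 / 830.1327 = 7.16325 years.

7.163 years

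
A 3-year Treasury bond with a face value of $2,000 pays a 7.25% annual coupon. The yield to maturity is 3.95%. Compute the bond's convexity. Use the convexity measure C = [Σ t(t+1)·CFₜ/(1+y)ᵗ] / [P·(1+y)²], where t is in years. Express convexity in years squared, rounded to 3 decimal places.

10.173

With y = 0.0395:
  t   CF        PV=CF/(1+0.0395)^t    t·PV        t(t+1)·PV
  1       145.00       139.4901       139.4901         278.9803
  2       145.00       134.1896       268.3793         805.1379
  3     2,145.00     1,909.6502     5,728.9505      22,915.8020
  Σ                  2,183.3300     6,136.8199      23,999.9202
P = 2,183.3300.
Convexity = Σ t(t+1)·PV / [P·(1+y)²] = 23,999.9202 / (2,183.3300 × 1.080560) = 10.17282.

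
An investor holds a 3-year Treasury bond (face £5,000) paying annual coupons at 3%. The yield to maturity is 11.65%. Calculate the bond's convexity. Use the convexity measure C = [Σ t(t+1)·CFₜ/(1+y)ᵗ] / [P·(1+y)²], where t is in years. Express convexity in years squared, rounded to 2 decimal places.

9.21

With y = 0.1165:
  t   CF        PV=CF/(1+0.1165)^t    t·PV        t(t+1)·PV
  1       150.00       134.3484       134.3484         268.6968
  2       150.00       120.3300       240.6599         721.9798
  3     5,150.00     3,700.2498    11,100.7495      44,402.9979
  Σ                  3,954.9282    11,475.7578      45,393.6745
P = 3,954.9282.
Convexity = Σ t(t+1)·PV / [P·(1+y)²] = 45,393.6745 / (3,954.9282 × 1.246572) = 9.20745.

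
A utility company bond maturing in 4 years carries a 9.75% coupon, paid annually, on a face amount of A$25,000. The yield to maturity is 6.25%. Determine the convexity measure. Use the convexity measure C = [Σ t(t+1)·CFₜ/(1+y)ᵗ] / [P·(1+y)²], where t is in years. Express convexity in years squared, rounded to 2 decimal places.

14.94

With y = 0.0625:
  t   CF        PV=CF/(1+0.0625)^t    t·PV        t(t+1)·PV
  1     2,437.50     2,294.1176     2,294.1176       4,588.2353
  2     2,437.50     2,159.1696     4,318.3391      12,955.0173
  3     2,437.50     2,032.1596     6,096.4787      24,385.9149
  4    27,437.50    21,529.2441    86,116.9766     430,584.8828
  Σ                 28,014.6909    98,825.9120     472,514.0504
P = 28,014.6909.
Convexity = Σ t(t+1)·PV / [P·(1+y)²] = 472,514.0504 / (28,014.6909 × 1.128906) = 14.94070.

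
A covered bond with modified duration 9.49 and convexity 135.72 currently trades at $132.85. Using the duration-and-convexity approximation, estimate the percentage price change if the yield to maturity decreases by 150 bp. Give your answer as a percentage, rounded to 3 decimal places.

+15.762%

Duration effect: -D_mod·Δy = -9.49 × (-0.015) = +0.142350
Convexity effect: ½·C·(Δy)² = 0.5 × 135.72 × (-0.015)² = +0.0152685
ΔP/P ≈ +0.142350 + 0.0152685 = +0.1576185
= +15.76185%.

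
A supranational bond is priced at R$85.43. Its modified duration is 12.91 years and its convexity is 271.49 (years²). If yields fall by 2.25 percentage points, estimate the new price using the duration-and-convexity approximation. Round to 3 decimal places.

R$116.116

Duration effect: -D_mod·Δy = -12.91 × (-0.0225) = +0.290475
Convexity effect: ½·C·(Δy)² = 0.5 × 271.49 × (-0.0225)² = +0.06872090625
ΔP/P ≈ +0.290475 + 0.06872090625 = +0.35919590625
New price ≈ 85.43 × (1 + 0.35919590625) = 116.1161062709375.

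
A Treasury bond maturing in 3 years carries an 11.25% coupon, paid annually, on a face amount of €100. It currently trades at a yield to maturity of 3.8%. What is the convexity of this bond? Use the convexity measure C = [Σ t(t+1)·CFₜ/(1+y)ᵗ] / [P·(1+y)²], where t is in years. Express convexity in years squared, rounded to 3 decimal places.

With y = 0.038:
  t   CF        PV=CF/(1+0.038)^t    t·PV        t(t+1)·PV
  1        11.25        10.8382        10.8382          21.6763
  2        11.25        10.4414        20.8828          62.6483
  3       111.25        99.4736       298.4209       1,193.6835
  Σ                    120.7532       330.1418       1,278.0081
P = 120.7532.
Convexity = Σ t(t+1)·PV / [P·(1+y)²] = 1,278.0081 / (120.7532 × 1.077444) = 9.82292.

9.823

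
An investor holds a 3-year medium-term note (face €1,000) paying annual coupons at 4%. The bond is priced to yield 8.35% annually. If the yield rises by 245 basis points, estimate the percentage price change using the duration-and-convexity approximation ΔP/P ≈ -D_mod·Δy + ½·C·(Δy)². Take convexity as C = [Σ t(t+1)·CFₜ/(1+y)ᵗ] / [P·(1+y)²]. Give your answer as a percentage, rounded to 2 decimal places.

-6.22%

With y = 0.0835:
  t   CF        PV=CF/(1+0.0835)^t    t·PV        t(t+1)·PV
  1        40.00        36.9174        36.9174          73.8348
  2        40.00        34.0724        68.1447         204.4341
  3     1,040.00       817.6107     2,452.8322       9,811.3290
  Σ                    888.6005     2,557.8944      10,089.5979
P = 888.6005; D_Mac = 2.87857 yrs; D_mod = 2.65673 yrs; C = 9.67185.
Duration effect: -2.65673 × (+0.0245) = -0.065090
Convexity effect: 0.5 × 9.67185 × (0.0245)² = +0.0029028
ΔP/P ≈ -0.065090 + 0.0029028 = -0.062187 = -6.2187%.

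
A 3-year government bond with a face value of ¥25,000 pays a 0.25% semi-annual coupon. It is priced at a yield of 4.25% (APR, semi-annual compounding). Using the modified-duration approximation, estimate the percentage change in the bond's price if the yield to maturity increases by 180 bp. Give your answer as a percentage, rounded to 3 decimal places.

-5.270%

Periodic yield y = 0.02125. Modified duration first:
  t   CF        PV=CF/(1+0.02125)^t    t·PV
  1        31.25        30.5998        30.5998
  2        31.25        29.9630        59.9261
  3        31.25        29.3396        88.0187
  4        31.25        28.7291       114.9163
  5        31.25        28.1313       140.6565
  6    25,031.25    22,064.2983   132,385.7899
  Σ                 22,211.0611   132,819.9072
P = 22,211.0611; D_Mac = 5.97990 half-year periods = 2.98995 yrs; D_mod = 2.98995/(1+0.02125) = 2.92774 yrs.
ΔP/P ≈ -D_mod · Δy = -2.92774 × (+0.018) = -0.052699 = -5.2699%.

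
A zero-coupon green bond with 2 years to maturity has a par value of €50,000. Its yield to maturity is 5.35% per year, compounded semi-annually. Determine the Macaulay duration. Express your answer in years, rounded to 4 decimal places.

A zero-coupon bond has a single cash flow at maturity, so its Macaulay duration equals its maturity: 2 years.
(Equivalently: 4 semi-annual periods ÷ 2 = 2 years.)

2.0000 years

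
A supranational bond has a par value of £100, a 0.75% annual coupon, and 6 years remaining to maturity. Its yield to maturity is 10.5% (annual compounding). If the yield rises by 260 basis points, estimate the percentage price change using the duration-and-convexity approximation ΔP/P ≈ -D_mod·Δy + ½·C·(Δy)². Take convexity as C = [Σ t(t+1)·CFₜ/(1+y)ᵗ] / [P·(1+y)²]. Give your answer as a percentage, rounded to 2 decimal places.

With y = 0.105:
  t   CF        PV=CF/(1+0.105)^t    t·PV        t(t+1)·PV
  1         0.75         0.6787         0.6787           1.3575
  2         0.75         0.6142         1.2285           3.6854
  3         0.75         0.5559         1.6676           6.6705
  4         0.75         0.5031         2.0122          10.0610
  5         0.75         0.4552         2.2762          13.6575
  6       100.75        55.3441       332.0646       2,324.4525
  Σ                     58.1513       339.9279       2,359.8844
P = 58.1513; D_Mac = 5.84558 yrs; D_mod = 5.29012 yrs; C = 33.23587.
Duration effect: -5.29012 × (+0.026) = -0.137543
Convexity effect: 0.5 × 33.23587 × (0.026)² = +0.0112337
ΔP/P ≈ -0.137543 + 0.0112337 = -0.126309 = -12.6309%.

-12.63%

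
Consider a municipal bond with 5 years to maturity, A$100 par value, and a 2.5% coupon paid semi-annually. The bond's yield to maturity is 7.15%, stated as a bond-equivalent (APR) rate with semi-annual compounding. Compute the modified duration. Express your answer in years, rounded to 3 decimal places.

4.531 years

Periodic yield y = 0.03575. First find Macaulay duration:
  t   CF        PV=CF/(1+0.03575)^t    t·PV
  1         1.25         1.2069         1.2069
  2         1.25         1.1652         2.3304
  3         1.25         1.1250         3.3749
  4         1.25         1.0862         4.3446
  5         1.25         1.0487         5.2433
  6         1.25         1.0125         6.0748
  7         1.25         0.9775         6.8426
  8         1.25         0.9438         7.5502
  9         1.25         0.9112         8.2008
  10      101.25        71.2600       712.5997
  Σ                     80.7368       757.7683
P = 80.7368; Macaulay duration = 757.7683 / 80.7368 = 9.38566 half-year periods = 4.69283 years.
Modified duration = D_Mac / (1 + y) = 4.69283 / 1.03575 = 4.53085 years.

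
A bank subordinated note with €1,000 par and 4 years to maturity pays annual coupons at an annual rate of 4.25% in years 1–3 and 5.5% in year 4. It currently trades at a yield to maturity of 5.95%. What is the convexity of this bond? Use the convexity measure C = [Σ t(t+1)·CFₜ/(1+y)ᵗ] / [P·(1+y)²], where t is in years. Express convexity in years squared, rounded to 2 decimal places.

With y = 0.0595:
  t   CF        PV=CF/(1+0.0595)^t    t·PV        t(t+1)·PV
  1        42.50        40.1133        40.1133          80.2265
  2        42.50        37.8606        75.7211         227.1633
  3        42.50        35.7344       107.2031         428.8124
  4     1,055.00       837.2374     3,348.9496      16,744.7478
  Σ                    950.9456     3,571.9870      17,480.9500
P = 950.9456.
Convexity = Σ t(t+1)·PV / [P·(1+y)²] = 17,480.9500 / (950.9456 × 1.122540) = 16.37599.

16.38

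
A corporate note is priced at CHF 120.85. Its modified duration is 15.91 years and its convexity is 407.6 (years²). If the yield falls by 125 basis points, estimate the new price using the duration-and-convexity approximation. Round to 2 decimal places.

Duration effect: -D_mod·Δy = -15.91 × (-0.0125) = +0.198875
Convexity effect: ½·C·(Δy)² = 0.5 × 407.6 × (-0.0125)² = +0.03184375
ΔP/P ≈ +0.198875 + 0.03184375 = +0.23071875
New price ≈ 120.85 × (1 + 0.23071875) = 148.7323609375.

CHF 148.73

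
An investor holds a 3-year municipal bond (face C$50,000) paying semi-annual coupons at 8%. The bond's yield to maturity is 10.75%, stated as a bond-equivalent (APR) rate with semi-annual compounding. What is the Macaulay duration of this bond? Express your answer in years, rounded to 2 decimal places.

2.71 years

Periodic yield y = 0.05375. Discount each cash flow and weight by its period:
  t   CF        PV=CF/(1+0.05375)^t    t·PV
  1     2,000.00     1,897.9834     1,897.9834
  2     2,000.00     1,801.1705     3,602.3410
  3     2,000.00     1,709.2958     5,127.8875
  4     2,000.00     1,622.1075     6,488.4302
  5     2,000.00     1,539.3666     7,696.8330
  6    52,000.00    37,981.9990   227,891.9939
  Σ                 46,551.9228   252,705.4689
Price P = Σ PV = 46,551.9228.
Macaulay duration = Σ(t·PV) / P = 252,705.4689 / 46,551.9228 = 5.42846 half-year periods.
In years: 5.42846 / 2 = 2.71423 years.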